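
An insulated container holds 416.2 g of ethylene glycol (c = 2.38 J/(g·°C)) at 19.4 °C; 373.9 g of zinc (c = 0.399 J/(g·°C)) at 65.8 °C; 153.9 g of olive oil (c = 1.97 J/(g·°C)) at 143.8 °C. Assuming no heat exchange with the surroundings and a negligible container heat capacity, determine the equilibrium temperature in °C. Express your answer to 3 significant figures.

Σ mᵢcᵢ(T − Tᵢ) = 0  ⇒  T = Σ mᵢcᵢTᵢ / Σ mᵢcᵢ
Σ mᵢcᵢ = 416.2×2.38 + 373.9×0.399 + 153.9×1.97 = 1442.9251
Σ mᵢcᵢTᵢ = 990.556×19.4 + 149.1861×65.8 + 303.183×143.8 = 72631
T = 72631 / 1442.9251 = 50.34 °C

T_f = 50.3 °C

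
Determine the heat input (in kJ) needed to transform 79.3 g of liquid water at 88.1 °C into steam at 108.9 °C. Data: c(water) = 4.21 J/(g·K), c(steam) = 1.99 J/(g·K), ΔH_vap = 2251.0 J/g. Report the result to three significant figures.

q = 184 kJ

q1 (heat water 88.1→100.0 °C): 79.3 × 4.21 × 11.9 = 3973 J
q2 (vaporize at 100 °C): 79.3 × 2251.0 = 178504 J
q3 (heat steam 100.0→108.9 °C): 79.3 × 1.99 × 8.9 = 1404 J
Total: 3973 + 178504 + 1404 = 183881 J = 184 kJ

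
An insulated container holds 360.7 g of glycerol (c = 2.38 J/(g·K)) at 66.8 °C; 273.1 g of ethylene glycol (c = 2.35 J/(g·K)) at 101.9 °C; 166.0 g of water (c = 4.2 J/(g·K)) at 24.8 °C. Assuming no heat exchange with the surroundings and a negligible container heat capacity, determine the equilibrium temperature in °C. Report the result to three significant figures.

Σ mᵢcᵢ(T − Tᵢ) = 0  ⇒  T = Σ mᵢcᵢTᵢ / Σ mᵢcᵢ
Σ mᵢcᵢ = 360.7×2.38 + 273.1×2.35 + 166.0×4.2 = 2197.451
Σ mᵢcᵢTᵢ = 858.466×66.8 + 641.785×101.9 + 697.2×24.8 = 140030
T = 140030 / 2197.451 = 63.72 °C

T_f = 63.7 °C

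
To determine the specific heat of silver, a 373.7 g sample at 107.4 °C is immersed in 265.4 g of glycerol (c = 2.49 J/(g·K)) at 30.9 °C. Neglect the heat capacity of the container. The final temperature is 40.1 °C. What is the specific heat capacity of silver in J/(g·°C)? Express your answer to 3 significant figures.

c = 0.242 J/(g·°C)

q_gained = (265.4 × 2.49) × (40.1 − 30.9) = 6080 J
q_lost = 373.7 × c × (107.4 − 40.1) = 25150.01 c
Set equal: c = 6080 / 25150.01 = 0.242 J/(g·°C)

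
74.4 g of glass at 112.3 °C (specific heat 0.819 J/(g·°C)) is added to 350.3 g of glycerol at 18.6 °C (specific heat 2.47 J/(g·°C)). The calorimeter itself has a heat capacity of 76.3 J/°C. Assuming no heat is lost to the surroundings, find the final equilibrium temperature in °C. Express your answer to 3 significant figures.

Heat lost by glass = heat gained by glycerol + calorimeter.
(74.4)(0.819)(112.3 − T) = [(350.3)(2.47) + 76.3](T − 18.6)
60.9336 (112.3 − T) = 941.541 (T − 18.6)
6842.8 − 60.9336 T = 941.541 T − 17513
24355.8 = 1002.4746 T
T = 24.30 °C

T_f = 24.3 °C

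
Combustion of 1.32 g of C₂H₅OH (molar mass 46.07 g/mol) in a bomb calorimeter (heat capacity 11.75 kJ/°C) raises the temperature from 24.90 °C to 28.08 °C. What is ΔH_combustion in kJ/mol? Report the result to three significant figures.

ΔH = -1300 kJ/mol

ΔT = 28.08 − 24.90 = 3.18 °C
q_cal = C_cal × ΔT = 11.75 × 3.18 = 37.365 kJ
n = 1.32 / 46.07 = 0.02865 mol
q_rxn = −q_cal = -37.365 kJ
ΔH = -37.365 / 0.02865 = -1304 kJ/mol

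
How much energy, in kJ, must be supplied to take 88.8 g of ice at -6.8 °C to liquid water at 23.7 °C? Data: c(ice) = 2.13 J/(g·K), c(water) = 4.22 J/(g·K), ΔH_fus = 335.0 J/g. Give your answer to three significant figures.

q = 39.9 kJ

q1 (heat ice -6.8→0.0 °C): 88.8 × 2.13 × 6.8 = 1286 J
q2 (melt at 0 °C): 88.8 × 335.0 = 29748 J
q3 (heat water 0.0→23.7 °C): 88.8 × 4.22 × 23.7 = 8881 J
Total: 1286 + 29748 + 8881 = 39915 J = 39.9 kJ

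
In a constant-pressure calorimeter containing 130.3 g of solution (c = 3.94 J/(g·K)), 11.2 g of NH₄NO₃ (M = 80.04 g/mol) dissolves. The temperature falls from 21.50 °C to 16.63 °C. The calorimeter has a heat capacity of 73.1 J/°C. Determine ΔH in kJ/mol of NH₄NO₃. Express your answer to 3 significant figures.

ΔH = 20.4 kJ/mol

|ΔT| = |16.63 − 21.50| = 4.87 °C
|q_surr| = (130.3 × 3.94 + 73.1) × 4.87 = 586.482 × 4.87 = 2856 J
n(NH₄NO₃) = 11.2 / 80.04 = 0.1399 mol
Temperature fell, so q_rxn = +|q_surr| = 2.856 kJ
ΔH = q_rxn / n = 20.41 kJ/mol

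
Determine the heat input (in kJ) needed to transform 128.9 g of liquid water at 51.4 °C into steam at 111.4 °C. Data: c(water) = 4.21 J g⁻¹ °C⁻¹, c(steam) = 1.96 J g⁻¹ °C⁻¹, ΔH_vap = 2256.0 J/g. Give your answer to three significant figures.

q1 (heat water 51.4→100.0 °C): 128.9 × 4.21 × 48.6 = 26374 J
q2 (vaporize at 100 °C): 128.9 × 2256.0 = 290798 J
q3 (heat steam 100.0→111.4 °C): 128.9 × 1.96 × 11.4 = 2880 J
Total: 26374 + 290798 + 2880 = 320052 J = 320 kJ

q = 320 kJ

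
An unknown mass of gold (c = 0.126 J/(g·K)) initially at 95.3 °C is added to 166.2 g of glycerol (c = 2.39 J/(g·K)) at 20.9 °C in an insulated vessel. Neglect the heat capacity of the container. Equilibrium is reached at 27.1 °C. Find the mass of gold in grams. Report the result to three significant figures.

m = 287 g

q_gained = (166.2 × 2.39) × (27.1 − 20.9) = 2463 J
q_lost = m × 0.126 × (95.3 − 27.1) = 8.5932 m
m = 2463 / 8.5932 = 287 g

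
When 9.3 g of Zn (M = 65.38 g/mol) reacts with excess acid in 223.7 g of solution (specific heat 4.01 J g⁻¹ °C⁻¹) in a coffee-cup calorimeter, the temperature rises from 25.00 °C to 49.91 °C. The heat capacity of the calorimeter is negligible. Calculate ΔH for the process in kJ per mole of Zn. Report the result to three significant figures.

ΔH = -157 kJ/mol

|ΔT| = |49.91 − 25.00| = 24.91 °C
|q_surr| = (223.7 × 4.01) × 24.91 = 897.037 × 24.91 = 22350 J
n(Zn) = 9.3 / 65.38 = 0.1422 mol
Temperature rose, so q_rxn = −|q_surr| = -22.35 kJ
ΔH = q_rxn / n = -157.2 kJ/mol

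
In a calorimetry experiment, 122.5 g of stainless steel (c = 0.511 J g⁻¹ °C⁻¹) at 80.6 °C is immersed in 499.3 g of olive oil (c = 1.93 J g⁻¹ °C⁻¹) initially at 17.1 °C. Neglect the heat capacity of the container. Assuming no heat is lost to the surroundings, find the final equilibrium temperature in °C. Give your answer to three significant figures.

T_f = 21.0 °C

Heat lost by stainless steel = heat gained by olive oil.
(122.5)(0.511)(80.6 − T) = (499.3)(1.93)(T − 17.1)
62.5975 (80.6 − T) = 963.649 (T − 17.1)
5045.4 − 62.5975 T = 963.649 T − 16478
21523.4 = 1026.2465 T
T = 20.97 °C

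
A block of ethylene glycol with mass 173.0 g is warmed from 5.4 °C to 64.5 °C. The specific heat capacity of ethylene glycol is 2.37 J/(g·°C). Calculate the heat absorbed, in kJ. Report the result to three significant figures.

q = m c ΔT = 173.0 × 2.37 × (64.5 − 5.4)
q = 173.0 × 2.37 × 59.1 = 24230 J = 24.2 kJ

q = 24.2 kJ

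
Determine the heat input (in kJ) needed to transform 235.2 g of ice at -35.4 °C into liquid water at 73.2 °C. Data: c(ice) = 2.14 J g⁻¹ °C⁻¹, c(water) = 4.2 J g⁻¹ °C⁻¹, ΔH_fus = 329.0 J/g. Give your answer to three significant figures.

q1 (heat ice -35.4→0.0 °C): 235.2 × 2.14 × 35.4 = 17818 J
q2 (melt at 0 °C): 235.2 × 329.0 = 77381 J
q3 (heat water 0.0→73.2 °C): 235.2 × 4.2 × 73.2 = 72310 J
Total: 17818 + 77381 + 72310 = 167509 J = 168 kJ

q = 168 kJ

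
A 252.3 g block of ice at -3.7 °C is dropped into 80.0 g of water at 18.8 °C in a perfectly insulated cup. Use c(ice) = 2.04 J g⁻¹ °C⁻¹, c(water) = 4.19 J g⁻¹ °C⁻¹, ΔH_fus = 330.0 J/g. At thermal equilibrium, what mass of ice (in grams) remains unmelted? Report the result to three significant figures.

m_ice remaining = 239 g

Heat to warm all ice to 0 °C: 252.3×2.04×3.7 = 1904.4 J
Heat released by water cooling to 0 °C: 80.0×4.19×18.8 = 6301.8 J
6301.8 J < 1904.4 + 252.3×330.0 = 85163.4 J, so not all ice melts; final T = 0 °C.
Heat left for melting: 6301.8 − 1904.4 = 4397.4 J
Mass melted = 4397.4 / 330.0 = 13.33 g
Ice remaining = 252.3 − 13.33 = 238.97 g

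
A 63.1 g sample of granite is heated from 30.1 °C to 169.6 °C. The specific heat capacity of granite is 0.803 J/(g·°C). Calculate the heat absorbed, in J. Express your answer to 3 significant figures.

q = 7070 J

q = m c ΔT = 63.1 × 0.803 × (169.6 − 30.1)
q = 63.1 × 0.803 × 139.5 = 7068 J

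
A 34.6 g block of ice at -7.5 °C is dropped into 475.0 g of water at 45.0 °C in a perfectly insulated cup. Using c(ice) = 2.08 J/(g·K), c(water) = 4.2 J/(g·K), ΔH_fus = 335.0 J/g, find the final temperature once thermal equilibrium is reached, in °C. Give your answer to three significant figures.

Heat to bring ice to 0 °C and melt it: q₁ = 34.6×2.08×7.5 + 34.6×335.0 = 12131 J
Heat the water can supply cooling to 0 °C: 475.0×4.2×45.0 = 89775.0 J > q₁, so all ice melts.
Energy balance: 475.0×4.2×(45.0 − T) = 12131 + 34.6×4.2×(T − 0)
1995(45.0 − T) = 12131 + 145.32 T
89775.0 − 12131 = 2140.32 T
T = 77644.0 / 2140.32 = 36.28 °C

T_f = 36.3 °C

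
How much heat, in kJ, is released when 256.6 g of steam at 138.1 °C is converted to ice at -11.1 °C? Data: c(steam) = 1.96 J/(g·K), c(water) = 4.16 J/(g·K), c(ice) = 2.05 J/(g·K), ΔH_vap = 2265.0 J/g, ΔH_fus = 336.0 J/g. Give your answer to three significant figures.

q1 (cool steam 138.1→100 °C): 256.6 × 1.96 × 38.1 = 19162 J
q2 (condense at 100 °C): 256.6 × 2265.0 = 581199 J
q3 (cool water 100→0 °C): 256.6 × 4.16 × 100.0 = 106746 J
q4 (freeze at 0 °C): 256.6 × 336.0 = 86218 J
q5 (cool ice 0→-11.1 °C): 256.6 × 2.05 × 11.1 = 5839 J
Total: 19162 + 581199 + 106746 + 86218 + 5839 = 799164 J = 799 kJ

q = 799 kJ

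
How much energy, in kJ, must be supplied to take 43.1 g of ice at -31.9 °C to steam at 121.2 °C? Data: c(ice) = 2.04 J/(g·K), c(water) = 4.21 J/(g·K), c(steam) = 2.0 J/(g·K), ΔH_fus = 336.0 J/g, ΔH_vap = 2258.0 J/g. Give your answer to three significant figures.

q1 (heat ice -31.9→0.0 °C): 43.1 × 2.04 × 31.9 = 2805 J
q2 (melt at 0 °C): 43.1 × 336.0 = 14482 J
q3 (heat water 0.0→100.0 °C): 43.1 × 4.21 × 100.0 = 18145 J
q4 (vaporize at 100 °C): 43.1 × 2258.0 = 97320 J
q5 (heat steam 100.0→121.2 °C): 43.1 × 2.0 × 21.2 = 1827 J
Total: 2805 + 14482 + 18145 + 97320 + 1827 = 134579 J = 135 kJ

q = 135 kJ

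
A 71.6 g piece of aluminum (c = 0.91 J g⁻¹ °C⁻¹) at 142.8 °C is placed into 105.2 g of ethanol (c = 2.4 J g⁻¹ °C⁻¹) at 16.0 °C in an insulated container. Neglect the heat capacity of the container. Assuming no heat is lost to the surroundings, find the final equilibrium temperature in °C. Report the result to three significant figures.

Heat lost by aluminum = heat gained by ethanol.
(71.6)(0.91)(142.8 − T) = (105.2)(2.4)(T − 16.0)
65.156 (142.8 − T) = 252.48 (T − 16.0)
9304.3 − 65.156 T = 252.48 T − 4039.7
13344.0 = 317.636 T
T = 42.01 °C

T_f = 42.0 °C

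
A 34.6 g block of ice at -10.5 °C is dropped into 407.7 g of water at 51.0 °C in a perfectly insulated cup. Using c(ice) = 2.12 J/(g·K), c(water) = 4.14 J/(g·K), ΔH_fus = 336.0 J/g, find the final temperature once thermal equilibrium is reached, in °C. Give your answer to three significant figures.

Heat to bring ice to 0 °C and melt it: q₁ = 34.6×2.12×10.5 + 34.6×336.0 = 12396 J
Heat the water can supply cooling to 0 °C: 407.7×4.14×51.0 = 86081.8 J > q₁, so all ice melts.
Energy balance: 407.7×4.14×(51.0 − T) = 12396 + 34.6×4.14×(T − 0)
1687.878(51.0 − T) = 12396 + 143.244 T
86081.8 − 12396 = 1831.122 T
T = 73685.8 / 1831.122 = 40.24 °C

T_f = 40.2 °C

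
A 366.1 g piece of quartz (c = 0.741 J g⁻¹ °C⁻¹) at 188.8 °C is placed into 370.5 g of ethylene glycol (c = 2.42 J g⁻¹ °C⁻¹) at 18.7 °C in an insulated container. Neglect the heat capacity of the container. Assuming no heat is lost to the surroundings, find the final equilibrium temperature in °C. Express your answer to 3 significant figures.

T_f = 58.2 °C

Heat lost by quartz = heat gained by ethylene glycol.
(366.1)(0.741)(188.8 − T) = (370.5)(2.42)(T − 18.7)
271.2801 (188.8 − T) = 896.61 (T − 18.7)
51218 − 271.2801 T = 896.61 T − 16767
67985 = 1167.8901 T
T = 58.21 °C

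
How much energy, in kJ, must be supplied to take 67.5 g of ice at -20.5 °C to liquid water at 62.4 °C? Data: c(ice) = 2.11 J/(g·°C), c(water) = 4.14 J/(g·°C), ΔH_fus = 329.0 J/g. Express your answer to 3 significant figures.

q1 (heat ice -20.5→0.0 °C): 67.5 × 2.11 × 20.5 = 2920 J
q2 (melt at 0 °C): 67.5 × 329.0 = 22208 J
q3 (heat water 0.0→62.4 °C): 67.5 × 4.14 × 62.4 = 17438 J
Total: 2920 + 22208 + 17438 = 42566 J = 42.6 kJ

q = 42.6 kJ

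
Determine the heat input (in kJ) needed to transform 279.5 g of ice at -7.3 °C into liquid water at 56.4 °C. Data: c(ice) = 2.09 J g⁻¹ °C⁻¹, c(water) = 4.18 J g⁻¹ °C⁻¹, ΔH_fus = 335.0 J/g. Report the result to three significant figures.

q1 (heat ice -7.3→0.0 °C): 279.5 × 2.09 × 7.3 = 4264 J
q2 (melt at 0 °C): 279.5 × 335.0 = 93633 J
q3 (heat water 0.0→56.4 °C): 279.5 × 4.18 × 56.4 = 65893 J
Total: 4264 + 93633 + 65893 = 163790 J = 164 kJ

q = 164 kJ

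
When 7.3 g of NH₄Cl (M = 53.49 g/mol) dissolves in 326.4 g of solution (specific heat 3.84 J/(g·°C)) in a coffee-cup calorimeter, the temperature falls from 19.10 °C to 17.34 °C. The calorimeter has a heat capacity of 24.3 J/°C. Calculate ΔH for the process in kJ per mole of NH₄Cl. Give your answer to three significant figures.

ΔH = 16.5 kJ/mol

|ΔT| = |17.34 − 19.10| = 1.76 °C
|q_surr| = (326.4 × 3.84 + 24.3) × 1.76 = 1277.676 × 1.76 = 2249 J
n(NH₄Cl) = 7.3 / 53.49 = 0.1365 mol
Temperature fell, so q_rxn = +|q_surr| = 2.249 kJ
ΔH = q_rxn / n = 16.48 kJ/mol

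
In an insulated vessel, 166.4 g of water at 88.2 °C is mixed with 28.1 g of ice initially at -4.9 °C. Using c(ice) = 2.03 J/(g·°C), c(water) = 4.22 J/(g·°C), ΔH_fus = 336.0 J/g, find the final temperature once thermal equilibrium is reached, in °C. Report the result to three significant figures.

Heat to bring ice to 0 °C and melt it: q₁ = 28.1×2.03×4.9 + 28.1×336.0 = 9721.1 J
Heat the water can supply cooling to 0 °C: 166.4×4.22×88.2 = 61934.7 J > q₁, so all ice melts.
Energy balance: 166.4×4.22×(88.2 − T) = 9721.1 + 28.1×4.22×(T − 0)
702.208(88.2 − T) = 9721.1 + 118.582 T
61934.7 − 9721.1 = 820.790 T
T = 52213.6 / 820.790 = 63.61 °C

T_f = 63.6 °C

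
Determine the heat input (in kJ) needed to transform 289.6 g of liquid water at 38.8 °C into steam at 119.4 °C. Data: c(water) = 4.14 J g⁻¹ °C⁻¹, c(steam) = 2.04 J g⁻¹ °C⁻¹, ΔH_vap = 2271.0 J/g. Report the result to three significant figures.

q1 (heat water 38.8→100.0 °C): 289.6 × 4.14 × 61.2 = 73375 J
q2 (vaporize at 100 °C): 289.6 × 2271.0 = 657682 J
q3 (heat steam 100.0→119.4 °C): 289.6 × 2.04 × 19.4 = 11461 J
Total: 73375 + 657682 + 11461 = 742518 J = 743 kJ

q = 743 kJ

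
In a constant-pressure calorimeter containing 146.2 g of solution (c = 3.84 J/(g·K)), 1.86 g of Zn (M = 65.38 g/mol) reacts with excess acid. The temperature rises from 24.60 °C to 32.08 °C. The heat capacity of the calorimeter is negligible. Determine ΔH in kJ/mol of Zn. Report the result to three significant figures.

ΔH = -148 kJ/mol

|ΔT| = |32.08 − 24.60| = 7.48 °C
|q_surr| = (146.2 × 3.84) × 7.48 = 561.408 × 7.48 = 4199 J
n(Zn) = 1.86 / 65.38 = 0.02845 mol
Temperature rose, so q_rxn = −|q_surr| = -4.199 kJ
ΔH = q_rxn / n = -147.6 kJ/mol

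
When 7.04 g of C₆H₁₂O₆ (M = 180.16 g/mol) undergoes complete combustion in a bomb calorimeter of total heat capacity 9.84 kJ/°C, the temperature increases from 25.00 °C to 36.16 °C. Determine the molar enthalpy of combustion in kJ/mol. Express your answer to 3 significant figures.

ΔT = 36.16 − 25.00 = 11.16 °C
q_cal = C_cal × ΔT = 9.84 × 11.16 = 109.8144 kJ
n = 7.04 / 180.16 = 0.03908 mol
q_rxn = −q_cal = -109.8144 kJ
ΔH = -109.8144 / 0.03908 = -2810 kJ/mol

ΔH = -2810 kJ/mol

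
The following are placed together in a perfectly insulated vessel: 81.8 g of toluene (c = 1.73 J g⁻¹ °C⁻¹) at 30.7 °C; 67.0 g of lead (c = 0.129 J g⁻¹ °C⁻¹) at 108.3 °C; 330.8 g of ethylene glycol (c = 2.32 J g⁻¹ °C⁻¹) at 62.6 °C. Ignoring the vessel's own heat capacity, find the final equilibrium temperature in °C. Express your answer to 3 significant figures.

T_f = 58.1 °C

Σ mᵢcᵢ(T − Tᵢ) = 0  ⇒  T = Σ mᵢcᵢTᵢ / Σ mᵢcᵢ
Σ mᵢcᵢ = 81.8×1.73 + 67.0×0.129 + 330.8×2.32 = 917.613
Σ mᵢcᵢTᵢ = 141.514×30.7 + 8.643×108.3 + 767.456×62.6 = 53323
T = 53323 / 917.613 = 58.11 °C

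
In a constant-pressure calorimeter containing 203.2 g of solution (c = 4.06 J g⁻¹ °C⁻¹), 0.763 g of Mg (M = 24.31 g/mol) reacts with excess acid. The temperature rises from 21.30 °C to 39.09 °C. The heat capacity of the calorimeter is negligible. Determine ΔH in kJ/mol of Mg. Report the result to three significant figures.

ΔH = -468 kJ/mol

|ΔT| = |39.09 − 21.30| = 17.79 °C
|q_surr| = (203.2 × 4.06) × 17.79 = 824.992 × 17.79 = 14680 J
n(Mg) = 0.763 / 24.31 = 0.03139 mol
Temperature rose, so q_rxn = −|q_surr| = -14.68 kJ
ΔH = q_rxn / n = -467.7 kJ/mol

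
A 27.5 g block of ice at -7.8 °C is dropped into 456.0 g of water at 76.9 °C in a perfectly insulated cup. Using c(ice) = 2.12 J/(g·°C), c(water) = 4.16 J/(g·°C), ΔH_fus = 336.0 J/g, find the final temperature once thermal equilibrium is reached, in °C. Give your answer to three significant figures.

Heat to bring ice to 0 °C and melt it: q₁ = 27.5×2.12×7.8 + 27.5×336.0 = 9694.7 J
Heat the water can supply cooling to 0 °C: 456.0×4.16×76.9 = 145876 J > q₁, so all ice melts.
Energy balance: 456.0×4.16×(76.9 − T) = 9694.7 + 27.5×4.16×(T − 0)
1896.96(76.9 − T) = 9694.7 + 114.4 T
145876 − 9694.7 = 2011.36 T
T = 136181.3 / 2011.36 = 67.71 °C

T_f = 67.7 °C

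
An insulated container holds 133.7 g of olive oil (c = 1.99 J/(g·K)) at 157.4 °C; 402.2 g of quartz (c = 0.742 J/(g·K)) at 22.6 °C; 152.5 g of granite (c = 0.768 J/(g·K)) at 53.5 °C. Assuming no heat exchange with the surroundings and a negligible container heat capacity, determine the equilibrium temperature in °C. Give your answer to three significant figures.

Σ mᵢcᵢ(T − Tᵢ) = 0  ⇒  T = Σ mᵢcᵢTᵢ / Σ mᵢcᵢ
Σ mᵢcᵢ = 133.7×1.99 + 402.2×0.742 + 152.5×0.768 = 681.6154
Σ mᵢcᵢTᵢ = 266.063×157.4 + 298.4324×22.6 + 117.12×53.5 = 54889
T = 54889 / 681.6154 = 80.53 °C

T_f = 80.5 °C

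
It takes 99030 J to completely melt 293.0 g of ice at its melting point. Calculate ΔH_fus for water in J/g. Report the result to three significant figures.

ΔH_fus = q / m = 99030 / 293.0 = 338 J/g

ΔH_fus = 338 J/g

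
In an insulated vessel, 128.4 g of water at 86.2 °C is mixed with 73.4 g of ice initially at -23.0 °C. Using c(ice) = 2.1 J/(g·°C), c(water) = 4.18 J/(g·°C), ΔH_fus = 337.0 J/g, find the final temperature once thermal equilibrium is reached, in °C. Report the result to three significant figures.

T_f = 21.3 °C

Heat to bring ice to 0 °C and melt it: q₁ = 73.4×2.1×23.0 + 73.4×337.0 = 28281 J
Heat the water can supply cooling to 0 °C: 128.4×4.18×86.2 = 46264.6 J > q₁, so all ice melts.
Energy balance: 128.4×4.18×(86.2 − T) = 28281 + 73.4×4.18×(T − 0)
536.712(86.2 − T) = 28281 + 306.812 T
46264.6 − 28281 = 843.524 T
T = 17983.6 / 843.524 = 21.32 °C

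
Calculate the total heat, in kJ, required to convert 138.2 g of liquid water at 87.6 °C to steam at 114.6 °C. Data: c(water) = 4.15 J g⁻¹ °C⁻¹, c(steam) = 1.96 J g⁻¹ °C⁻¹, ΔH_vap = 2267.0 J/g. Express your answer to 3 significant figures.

q = 324 kJ

q1 (heat water 87.6→100.0 °C): 138.2 × 4.15 × 12.4 = 7112 J
q2 (vaporize at 100 °C): 138.2 × 2267.0 = 313299 J
q3 (heat steam 100.0→114.6 °C): 138.2 × 1.96 × 14.6 = 3955 J
Total: 7112 + 313299 + 3955 = 324366 J = 324 kJ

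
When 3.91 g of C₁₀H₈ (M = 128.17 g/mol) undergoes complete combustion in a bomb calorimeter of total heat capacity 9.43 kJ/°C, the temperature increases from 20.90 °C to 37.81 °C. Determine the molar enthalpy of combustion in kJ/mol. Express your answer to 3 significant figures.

ΔT = 37.81 − 20.90 = 16.91 °C
q_cal = C_cal × ΔT = 9.43 × 16.91 = 159.4613 kJ
n = 3.91 / 128.17 = 0.03051 mol
q_rxn = −q_cal = -159.4613 kJ
ΔH = -159.4613 / 0.03051 = -5227 kJ/mol

ΔH = -5230 kJ/mol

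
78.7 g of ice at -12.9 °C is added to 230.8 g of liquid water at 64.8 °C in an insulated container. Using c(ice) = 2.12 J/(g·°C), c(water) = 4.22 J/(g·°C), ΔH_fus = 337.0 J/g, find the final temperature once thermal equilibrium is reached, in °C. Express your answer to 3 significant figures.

T_f = 26.4 °C

Heat to bring ice to 0 °C and melt it: q₁ = 78.7×2.12×12.9 + 78.7×337.0 = 28674 J
Heat the water can supply cooling to 0 °C: 230.8×4.22×64.8 = 63113.6 J > q₁, so all ice melts.
Energy balance: 230.8×4.22×(64.8 − T) = 28674 + 78.7×4.22×(T − 0)
973.976(64.8 − T) = 28674 + 332.114 T
63113.6 − 28674 = 1306.090 T
T = 34439.6 / 1306.090 = 26.37 °C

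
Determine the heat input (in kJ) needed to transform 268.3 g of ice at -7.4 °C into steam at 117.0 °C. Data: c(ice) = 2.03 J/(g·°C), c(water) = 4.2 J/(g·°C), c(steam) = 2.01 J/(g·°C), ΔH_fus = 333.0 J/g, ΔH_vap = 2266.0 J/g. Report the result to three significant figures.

q1 (heat ice -7.4→0.0 °C): 268.3 × 2.03 × 7.4 = 4030 J
q2 (melt at 0 °C): 268.3 × 333.0 = 89344 J
q3 (heat water 0.0→100.0 °C): 268.3 × 4.2 × 100.0 = 112686 J
q4 (vaporize at 100 °C): 268.3 × 2266.0 = 607968 J
q5 (heat steam 100.0→117.0 °C): 268.3 × 2.01 × 17.0 = 9168 J
Total: 4030 + 89344 + 112686 + 607968 + 9168 = 823196 J = 823 kJ

q = 823 kJ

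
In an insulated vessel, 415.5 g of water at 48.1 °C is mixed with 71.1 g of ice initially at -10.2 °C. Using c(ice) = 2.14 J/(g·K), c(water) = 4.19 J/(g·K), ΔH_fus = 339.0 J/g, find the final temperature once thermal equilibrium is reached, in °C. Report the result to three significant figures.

T_f = 28.5 °C

Heat to bring ice to 0 °C and melt it: q₁ = 71.1×2.14×10.2 + 71.1×339.0 = 25655 J
Heat the water can supply cooling to 0 °C: 415.5×4.19×48.1 = 83739.5 J > q₁, so all ice melts.
Energy balance: 415.5×4.19×(48.1 − T) = 25655 + 71.1×4.19×(T − 0)
1740.945(48.1 − T) = 25655 + 297.909 T
83739.5 − 25655 = 2038.854 T
T = 58084.5 / 2038.854 = 28.49 °C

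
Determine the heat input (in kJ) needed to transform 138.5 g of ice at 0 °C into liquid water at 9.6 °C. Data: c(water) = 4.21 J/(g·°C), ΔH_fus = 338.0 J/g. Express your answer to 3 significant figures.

q1 (melt at 0 °C): 138.5 × 338.0 = 46813 J
q2 (heat water 0.0→9.6 °C): 138.5 × 4.21 × 9.6 = 5598 J
Total: 46813 + 5598 = 52411 J = 52.4 kJ

q = 52.4 kJ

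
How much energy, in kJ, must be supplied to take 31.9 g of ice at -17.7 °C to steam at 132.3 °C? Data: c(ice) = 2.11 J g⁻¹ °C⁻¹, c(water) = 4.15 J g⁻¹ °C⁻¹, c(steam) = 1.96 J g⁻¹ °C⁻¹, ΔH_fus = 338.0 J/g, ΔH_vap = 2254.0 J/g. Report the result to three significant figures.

q = 99.1 kJ

q1 (heat ice -17.7→0.0 °C): 31.9 × 2.11 × 17.7 = 1191 J
q2 (melt at 0 °C): 31.9 × 338.0 = 10782 J
q3 (heat water 0.0→100.0 °C): 31.9 × 4.15 × 100.0 = 13239 J
q4 (vaporize at 100 °C): 31.9 × 2254.0 = 71903 J
q5 (heat steam 100.0→132.3 °C): 31.9 × 1.96 × 32.3 = 2020 J
Total: 1191 + 10782 + 13239 + 71903 + 2020 = 99135 J = 99.1 kJ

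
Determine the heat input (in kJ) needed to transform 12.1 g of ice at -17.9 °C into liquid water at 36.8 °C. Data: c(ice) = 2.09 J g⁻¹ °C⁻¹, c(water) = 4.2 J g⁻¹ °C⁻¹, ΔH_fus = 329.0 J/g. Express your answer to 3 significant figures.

q1 (heat ice -17.9→0.0 °C): 12.1 × 2.09 × 17.9 = 453 J
q2 (melt at 0 °C): 12.1 × 329.0 = 3981 J
q3 (heat water 0.0→36.8 °C): 12.1 × 4.2 × 36.8 = 1870 J
Total: 453 + 3981 + 1870 = 6304 J = 6.30 kJ

q = 6.30 kJ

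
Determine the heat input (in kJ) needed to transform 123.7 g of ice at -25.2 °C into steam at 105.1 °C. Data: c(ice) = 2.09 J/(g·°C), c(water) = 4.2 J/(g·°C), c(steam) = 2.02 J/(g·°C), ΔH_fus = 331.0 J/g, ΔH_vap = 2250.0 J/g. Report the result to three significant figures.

q = 379 kJ

q1 (heat ice -25.2→0.0 °C): 123.7 × 2.09 × 25.2 = 6515 J
q2 (melt at 0 °C): 123.7 × 331.0 = 40945 J
q3 (heat water 0.0→100.0 °C): 123.7 × 4.2 × 100.0 = 51954 J
q4 (vaporize at 100 °C): 123.7 × 2250.0 = 278325 J
q5 (heat steam 100.0→105.1 °C): 123.7 × 2.02 × 5.1 = 1274 J
Total: 6515 + 40945 + 51954 + 278325 + 1274 = 379013 J = 379 kJ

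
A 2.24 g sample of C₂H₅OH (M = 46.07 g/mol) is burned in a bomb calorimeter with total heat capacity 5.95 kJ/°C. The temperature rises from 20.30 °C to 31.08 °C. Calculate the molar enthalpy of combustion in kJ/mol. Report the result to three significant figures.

ΔH = -1320 kJ/mol

ΔT = 31.08 − 20.30 = 10.78 °C
q_cal = C_cal × ΔT = 5.95 × 10.78 = 64.141 kJ
n = 2.24 / 46.07 = 0.04862 mol
q_rxn = −q_cal = -64.141 kJ
ΔH = -64.141 / 0.04862 = -1319 kJ/mol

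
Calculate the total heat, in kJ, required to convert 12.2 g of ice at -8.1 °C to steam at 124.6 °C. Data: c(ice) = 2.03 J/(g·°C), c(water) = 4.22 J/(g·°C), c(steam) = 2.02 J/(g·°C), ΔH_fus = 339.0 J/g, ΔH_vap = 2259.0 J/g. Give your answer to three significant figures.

q1 (heat ice -8.1→0.0 °C): 12.2 × 2.03 × 8.1 = 201 J
q2 (melt at 0 °C): 12.2 × 339.0 = 4136 J
q3 (heat water 0.0→100.0 °C): 12.2 × 4.22 × 100.0 = 5148 J
q4 (vaporize at 100 °C): 12.2 × 2259.0 = 27560 J
q5 (heat steam 100.0→124.6 °C): 12.2 × 2.02 × 24.6 = 606 J
Total: 201 + 4136 + 5148 + 27560 + 606 = 37651 J = 37.7 kJ

q = 37.7 kJ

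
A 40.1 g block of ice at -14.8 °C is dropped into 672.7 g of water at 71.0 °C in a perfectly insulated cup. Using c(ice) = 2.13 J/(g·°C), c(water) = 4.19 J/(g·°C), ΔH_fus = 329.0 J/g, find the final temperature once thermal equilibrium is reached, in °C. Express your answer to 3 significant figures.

T_f = 62.2 °C

Heat to bring ice to 0 °C and melt it: q₁ = 40.1×2.13×14.8 + 40.1×329.0 = 14457 J
Heat the water can supply cooling to 0 °C: 672.7×4.19×71.0 = 200122 J > q₁, so all ice melts.
Energy balance: 672.7×4.19×(71.0 − T) = 14457 + 40.1×4.19×(T − 0)
2818.613(71.0 − T) = 14457 + 168.019 T
200122 − 14457 = 2986.632 T
T = 185665 / 2986.632 = 62.17 °C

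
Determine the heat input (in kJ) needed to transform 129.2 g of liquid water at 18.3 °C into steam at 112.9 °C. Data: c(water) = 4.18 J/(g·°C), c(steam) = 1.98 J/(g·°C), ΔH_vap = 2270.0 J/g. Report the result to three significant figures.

q = 341 kJ

q1 (heat water 18.3→100.0 °C): 129.2 × 4.18 × 81.7 = 44123 J
q2 (vaporize at 100 °C): 129.2 × 2270.0 = 293284 J
q3 (heat steam 100.0→112.9 °C): 129.2 × 1.98 × 12.9 = 3300 J
Total: 44123 + 293284 + 3300 = 340707 J = 341 kJ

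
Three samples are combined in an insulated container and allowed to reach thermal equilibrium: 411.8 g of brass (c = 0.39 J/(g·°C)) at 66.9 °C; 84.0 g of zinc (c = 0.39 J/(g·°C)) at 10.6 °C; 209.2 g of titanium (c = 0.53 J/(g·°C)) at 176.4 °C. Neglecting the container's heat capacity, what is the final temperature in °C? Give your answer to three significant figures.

Σ mᵢcᵢ(T − Tᵢ) = 0  ⇒  T = Σ mᵢcᵢTᵢ / Σ mᵢcᵢ
Σ mᵢcᵢ = 411.8×0.39 + 84.0×0.39 + 209.2×0.53 = 304.238
Σ mᵢcᵢTᵢ = 160.602×66.9 + 32.76×10.6 + 110.876×176.4 = 30650
T = 30650 / 304.238 = 100.7 °C

T_f = 101 °C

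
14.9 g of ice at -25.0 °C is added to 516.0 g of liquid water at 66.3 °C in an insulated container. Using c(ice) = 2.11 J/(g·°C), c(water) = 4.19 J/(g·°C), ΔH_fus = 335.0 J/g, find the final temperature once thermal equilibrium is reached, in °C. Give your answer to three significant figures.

T_f = 61.8 °C

Heat to bring ice to 0 °C and melt it: q₁ = 14.9×2.11×25.0 + 14.9×335.0 = 5777.5 J
Heat the water can supply cooling to 0 °C: 516.0×4.19×66.3 = 143343 J > q₁, so all ice melts.
Energy balance: 516.0×4.19×(66.3 − T) = 5777.5 + 14.9×4.19×(T − 0)
2162.04(66.3 − T) = 5777.5 + 62.431 T
143343 − 5777.5 = 2224.471 T
T = 137565.5 / 2224.471 = 61.84 °C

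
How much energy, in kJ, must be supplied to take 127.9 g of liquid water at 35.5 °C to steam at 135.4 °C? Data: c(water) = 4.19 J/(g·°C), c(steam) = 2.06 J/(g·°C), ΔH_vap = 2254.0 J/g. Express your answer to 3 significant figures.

q = 332 kJ

q1 (heat water 35.5→100.0 °C): 127.9 × 4.19 × 64.5 = 34566 J
q2 (vaporize at 100 °C): 127.9 × 2254.0 = 288287 J
q3 (heat steam 100.0→135.4 °C): 127.9 × 2.06 × 35.4 = 9327 J
Total: 34566 + 288287 + 9327 = 332180 J = 332 kJ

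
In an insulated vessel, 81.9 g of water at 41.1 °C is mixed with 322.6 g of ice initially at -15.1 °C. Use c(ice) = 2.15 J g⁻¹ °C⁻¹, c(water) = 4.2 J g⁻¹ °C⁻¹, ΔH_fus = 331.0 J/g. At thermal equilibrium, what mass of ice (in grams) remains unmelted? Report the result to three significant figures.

m_ice remaining = 312 g

Heat to warm all ice to 0 °C: 322.6×2.15×15.1 = 10473 J
Heat released by water cooling to 0 °C: 81.9×4.2×41.1 = 14138 J
14138 J < 10473 + 322.6×331.0 = 117253.6 J, so not all ice melts; final T = 0 °C.
Heat left for melting: 14138 − 10473 = 3665 J
Mass melted = 3665 / 331.0 = 11.07 g
Ice remaining = 322.6 − 11.07 = 311.53 g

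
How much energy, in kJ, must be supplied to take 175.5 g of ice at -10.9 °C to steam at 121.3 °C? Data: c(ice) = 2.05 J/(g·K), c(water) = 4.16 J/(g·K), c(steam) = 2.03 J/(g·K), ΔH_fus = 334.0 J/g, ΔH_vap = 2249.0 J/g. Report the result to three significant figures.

q = 538 kJ

q1 (heat ice -10.9→0.0 °C): 175.5 × 2.05 × 10.9 = 3922 J
q2 (melt at 0 °C): 175.5 × 334.0 = 58617 J
q3 (heat water 0.0→100.0 °C): 175.5 × 4.16 × 100.0 = 73008 J
q4 (vaporize at 100 °C): 175.5 × 2249.0 = 394700 J
q5 (heat steam 100.0→121.3 °C): 175.5 × 2.03 × 21.3 = 7588 J
Total: 3922 + 58617 + 73008 + 394700 + 7588 = 537835 J = 538 kJ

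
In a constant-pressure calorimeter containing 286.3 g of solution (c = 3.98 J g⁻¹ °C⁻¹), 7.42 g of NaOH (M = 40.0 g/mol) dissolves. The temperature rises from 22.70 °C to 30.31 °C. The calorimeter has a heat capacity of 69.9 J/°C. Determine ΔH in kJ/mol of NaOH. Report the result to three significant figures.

ΔH = -49.6 kJ/mol

|ΔT| = |30.31 − 22.70| = 7.61 °C
|q_surr| = (286.3 × 3.98 + 69.9) × 7.61 = 1209.374 × 7.61 = 9203 J
n(NaOH) = 7.42 / 40.0 = 0.1855 mol
Temperature rose, so q_rxn = −|q_surr| = -9.203 kJ
ΔH = q_rxn / n = -49.61 kJ/mol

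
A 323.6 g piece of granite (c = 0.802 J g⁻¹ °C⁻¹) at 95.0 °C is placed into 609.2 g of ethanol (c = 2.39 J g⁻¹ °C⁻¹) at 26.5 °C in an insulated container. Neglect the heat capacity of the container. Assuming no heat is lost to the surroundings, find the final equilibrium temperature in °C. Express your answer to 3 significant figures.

T_f = 36.9 °C

Heat lost by granite = heat gained by ethanol.
(323.6)(0.802)(95.0 − T) = (609.2)(2.39)(T − 26.5)
259.5272 (95.0 − T) = 1455.988 (T − 26.5)
24655 − 259.5272 T = 1455.988 T − 38584
63239 = 1715.5152 T
T = 36.86 °C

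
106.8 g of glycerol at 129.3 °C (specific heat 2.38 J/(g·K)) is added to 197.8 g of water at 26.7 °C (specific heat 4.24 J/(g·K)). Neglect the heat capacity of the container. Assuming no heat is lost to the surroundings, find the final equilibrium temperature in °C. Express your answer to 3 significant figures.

T_f = 50.6 °C

Heat lost by glycerol = heat gained by water.
(106.8)(2.38)(129.3 − T) = (197.8)(4.24)(T − 26.7)
254.184 (129.3 − T) = 838.672 (T − 26.7)
32866 − 254.184 T = 838.672 T − 22393
55259 = 1092.856 T
T = 50.56 °C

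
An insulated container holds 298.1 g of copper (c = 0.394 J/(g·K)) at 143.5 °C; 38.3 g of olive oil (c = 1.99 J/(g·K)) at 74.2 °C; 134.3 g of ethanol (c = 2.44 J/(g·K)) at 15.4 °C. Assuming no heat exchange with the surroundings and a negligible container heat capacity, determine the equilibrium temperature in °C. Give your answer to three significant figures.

T_f = 52.9 °C

Σ mᵢcᵢ(T − Tᵢ) = 0  ⇒  T = Σ mᵢcᵢTᵢ / Σ mᵢcᵢ
Σ mᵢcᵢ = 298.1×0.394 + 38.3×1.99 + 134.3×2.44 = 521.3604
Σ mᵢcᵢTᵢ = 117.4514×143.5 + 76.217×74.2 + 327.692×15.4 = 27556
T = 27556 / 521.3604 = 52.85 °C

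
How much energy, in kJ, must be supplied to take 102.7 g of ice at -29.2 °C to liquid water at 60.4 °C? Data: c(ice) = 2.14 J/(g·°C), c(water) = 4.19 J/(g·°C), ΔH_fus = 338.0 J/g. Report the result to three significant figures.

q1 (heat ice -29.2→0.0 °C): 102.7 × 2.14 × 29.2 = 6418 J
q2 (melt at 0 °C): 102.7 × 338.0 = 34713 J
q3 (heat water 0.0→60.4 °C): 102.7 × 4.19 × 60.4 = 25991 J
Total: 6418 + 34713 + 25991 = 67122 J = 67.1 kJ

q = 67.1 kJ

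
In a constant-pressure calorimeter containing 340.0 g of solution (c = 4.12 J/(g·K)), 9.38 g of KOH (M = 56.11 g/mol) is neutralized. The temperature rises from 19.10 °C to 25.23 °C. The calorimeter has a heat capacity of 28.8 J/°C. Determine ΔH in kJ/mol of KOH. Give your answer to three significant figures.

|ΔT| = |25.23 − 19.10| = 6.13 °C
|q_surr| = (340.0 × 4.12 + 28.8) × 6.13 = 1429.6 × 6.13 = 8763 J
n(KOH) = 9.38 / 56.11 = 0.1672 mol
Temperature rose, so q_rxn = −|q_surr| = -8.763 kJ
ΔH = q_rxn / n = -52.41 kJ/mol

ΔH = -52.4 kJ/mol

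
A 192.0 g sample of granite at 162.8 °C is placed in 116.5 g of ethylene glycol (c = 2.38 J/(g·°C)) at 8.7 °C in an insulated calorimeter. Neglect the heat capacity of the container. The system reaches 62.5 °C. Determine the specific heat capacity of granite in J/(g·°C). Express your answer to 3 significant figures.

q_gained = (116.5 × 2.38) × (62.5 − 8.7) = 14920 J
q_lost = 192.0 × c × (162.8 − 62.5) = 19257.6 c
Set equal: c = 14920 / 19257.6 = 0.775 J/(g·°C)

c = 0.775 J/(g·°C)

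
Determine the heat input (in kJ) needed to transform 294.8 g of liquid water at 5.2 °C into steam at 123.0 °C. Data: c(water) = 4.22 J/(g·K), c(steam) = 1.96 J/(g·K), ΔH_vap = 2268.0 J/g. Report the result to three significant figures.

q = 800 kJ

q1 (heat water 5.2→100.0 °C): 294.8 × 4.22 × 94.8 = 117937 J
q2 (vaporize at 100 °C): 294.8 × 2268.0 = 668606 J
q3 (heat steam 100.0→123.0 °C): 294.8 × 1.96 × 23.0 = 13290 J
Total: 117937 + 668606 + 13290 = 799833 J = 800 kJ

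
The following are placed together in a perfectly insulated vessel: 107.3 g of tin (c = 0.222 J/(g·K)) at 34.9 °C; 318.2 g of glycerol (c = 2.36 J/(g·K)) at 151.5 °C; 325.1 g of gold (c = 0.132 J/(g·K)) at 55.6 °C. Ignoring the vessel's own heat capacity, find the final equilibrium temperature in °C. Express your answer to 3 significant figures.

Σ mᵢcᵢ(T − Tᵢ) = 0  ⇒  T = Σ mᵢcᵢTᵢ / Σ mᵢcᵢ
Σ mᵢcᵢ = 107.3×0.222 + 318.2×2.36 + 325.1×0.132 = 817.6858
Σ mᵢcᵢTᵢ = 23.8206×34.9 + 750.952×151.5 + 42.9132×55.6 = 116990
T = 116990 / 817.6858 = 143.1 °C

T_f = 143 °C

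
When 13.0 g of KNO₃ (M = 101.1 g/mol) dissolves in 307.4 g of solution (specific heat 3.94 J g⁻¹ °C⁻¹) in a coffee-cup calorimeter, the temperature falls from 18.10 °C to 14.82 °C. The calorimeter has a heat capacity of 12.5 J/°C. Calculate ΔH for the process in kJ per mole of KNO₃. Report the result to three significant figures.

|ΔT| = |14.82 − 18.10| = 3.28 °C
|q_surr| = (307.4 × 3.94 + 12.5) × 3.28 = 1223.656 × 3.28 = 4014 J
n(KNO₃) = 13.0 / 101.1 = 0.1286 mol
Temperature fell, so q_rxn = +|q_surr| = 4.014 kJ
ΔH = q_rxn / n = 31.21 kJ/mol

ΔH = 31.2 kJ/mol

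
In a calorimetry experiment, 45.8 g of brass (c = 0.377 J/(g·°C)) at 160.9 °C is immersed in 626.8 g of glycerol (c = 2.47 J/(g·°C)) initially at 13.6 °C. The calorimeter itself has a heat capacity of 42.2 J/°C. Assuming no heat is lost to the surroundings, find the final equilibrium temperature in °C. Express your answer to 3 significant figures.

Heat lost by brass = heat gained by glycerol + calorimeter.
(45.8)(0.377)(160.9 − T) = [(626.8)(2.47) + 42.2](T − 13.6)
17.2666 (160.9 − T) = 1590.396 (T − 13.6)
2778.2 − 17.2666 T = 1590.396 T − 21629
24407.2 = 1607.6626 T
T = 15.18 °C

T_f = 15.2 °C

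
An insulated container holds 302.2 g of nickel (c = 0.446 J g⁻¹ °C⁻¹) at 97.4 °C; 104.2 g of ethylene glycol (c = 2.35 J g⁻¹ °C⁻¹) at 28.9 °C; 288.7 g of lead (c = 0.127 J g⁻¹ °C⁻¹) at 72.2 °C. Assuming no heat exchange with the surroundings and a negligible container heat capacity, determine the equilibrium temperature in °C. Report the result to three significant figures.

T_f = 54.9 °C

Σ mᵢcᵢ(T − Tᵢ) = 0  ⇒  T = Σ mᵢcᵢTᵢ / Σ mᵢcᵢ
Σ mᵢcᵢ = 302.2×0.446 + 104.2×2.35 + 288.7×0.127 = 416.3161
Σ mᵢcᵢTᵢ = 134.7812×97.4 + 244.87×28.9 + 36.6649×72.2 = 22852
T = 22852 / 416.3161 = 54.89 °C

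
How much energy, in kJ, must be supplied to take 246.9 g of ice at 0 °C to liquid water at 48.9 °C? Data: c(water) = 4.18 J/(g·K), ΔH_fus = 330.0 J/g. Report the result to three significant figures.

q = 132 kJ

q1 (melt at 0 °C): 246.9 × 330.0 = 81477 J
q2 (heat water 0.0→48.9 °C): 246.9 × 4.18 × 48.9 = 50467 J
Total: 81477 + 50467 = 131944 J = 132 kJ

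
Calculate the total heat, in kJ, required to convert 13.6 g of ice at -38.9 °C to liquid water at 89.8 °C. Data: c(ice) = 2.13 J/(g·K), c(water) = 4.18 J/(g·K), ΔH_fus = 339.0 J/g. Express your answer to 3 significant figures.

q = 10.8 kJ

q1 (heat ice -38.9→0.0 °C): 13.6 × 2.13 × 38.9 = 1127 J
q2 (melt at 0 °C): 13.6 × 339.0 = 4610 J
q3 (heat water 0.0→89.8 °C): 13.6 × 4.18 × 89.8 = 5105 J
Total: 1127 + 4610 + 5105 = 10842 J = 10.8 kJ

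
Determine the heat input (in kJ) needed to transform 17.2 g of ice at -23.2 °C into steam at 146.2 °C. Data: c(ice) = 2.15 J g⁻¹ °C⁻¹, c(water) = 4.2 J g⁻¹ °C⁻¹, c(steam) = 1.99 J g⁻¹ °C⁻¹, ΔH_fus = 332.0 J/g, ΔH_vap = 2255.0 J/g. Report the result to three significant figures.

q1 (heat ice -23.2→0.0 °C): 17.2 × 2.15 × 23.2 = 858 J
q2 (melt at 0 °C): 17.2 × 332.0 = 5710 J
q3 (heat water 0.0→100.0 °C): 17.2 × 4.2 × 100.0 = 7224 J
q4 (vaporize at 100 °C): 17.2 × 2255.0 = 38786 J
q5 (heat steam 100.0→146.2 °C): 17.2 × 1.99 × 46.2 = 1581 J
Total: 858 + 5710 + 7224 + 38786 + 1581 = 54159 J = 54.2 kJ

q = 54.2 kJ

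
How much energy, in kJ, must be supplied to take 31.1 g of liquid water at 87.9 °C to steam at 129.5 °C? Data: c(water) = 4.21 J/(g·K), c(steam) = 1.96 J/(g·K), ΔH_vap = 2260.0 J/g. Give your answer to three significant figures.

q1 (heat water 87.9→100.0 °C): 31.1 × 4.21 × 12.1 = 1584 J
q2 (vaporize at 100 °C): 31.1 × 2260.0 = 70286 J
q3 (heat steam 100.0→129.5 °C): 31.1 × 1.96 × 29.5 = 1798 J
Total: 1584 + 70286 + 1798 = 73668 J = 73.7 kJ

q = 73.7 kJ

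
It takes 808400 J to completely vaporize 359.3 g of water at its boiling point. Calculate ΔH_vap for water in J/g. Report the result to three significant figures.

ΔH_vap = 2250 J/g

ΔH_vap = q / m = 808400 / 359.3 = 2250 J/g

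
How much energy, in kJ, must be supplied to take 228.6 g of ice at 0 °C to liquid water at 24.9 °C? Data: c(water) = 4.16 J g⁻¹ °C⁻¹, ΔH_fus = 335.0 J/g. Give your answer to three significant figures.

q = 100 kJ

q1 (melt at 0 °C): 228.6 × 335.0 = 76581 J
q2 (heat water 0.0→24.9 °C): 228.6 × 4.16 × 24.9 = 23679 J
Total: 76581 + 23679 = 100260 J = 100 kJ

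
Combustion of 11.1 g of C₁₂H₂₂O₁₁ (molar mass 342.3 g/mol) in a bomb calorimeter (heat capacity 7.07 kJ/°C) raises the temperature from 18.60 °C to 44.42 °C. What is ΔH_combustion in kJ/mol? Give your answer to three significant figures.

ΔH = -5630 kJ/mol

ΔT = 44.42 − 18.60 = 25.82 °C
q_cal = C_cal × ΔT = 7.07 × 25.82 = 182.5474 kJ
n = 11.1 / 342.3 = 0.03243 mol
q_rxn = −q_cal = -182.5474 kJ
ΔH = -182.5474 / 0.03243 = -5629 kJ/mol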